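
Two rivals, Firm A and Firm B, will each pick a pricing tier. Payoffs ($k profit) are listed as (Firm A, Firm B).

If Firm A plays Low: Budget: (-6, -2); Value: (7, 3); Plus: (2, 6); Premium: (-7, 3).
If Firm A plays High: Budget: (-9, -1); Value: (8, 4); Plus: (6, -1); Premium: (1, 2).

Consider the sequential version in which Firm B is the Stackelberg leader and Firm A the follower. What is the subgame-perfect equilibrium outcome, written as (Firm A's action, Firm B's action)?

Work backward from Firm A's decision.
- Budget → Firm A plays Low (best of -6, -9); Firm B gets -2.
- Value → Firm A plays High (best of 7, 8); Firm B gets 4.
- Plus → Firm A plays High (best of 2, 6); Firm B gets -1.
- Premium → Firm A plays High (best of -7, 1); Firm B gets 2.
Maximizing over -2, 4, -1, 2, Firm B chooses Value. Subgame-perfect outcome: (High, Value) with payoffs (8, 4).

(High, Value)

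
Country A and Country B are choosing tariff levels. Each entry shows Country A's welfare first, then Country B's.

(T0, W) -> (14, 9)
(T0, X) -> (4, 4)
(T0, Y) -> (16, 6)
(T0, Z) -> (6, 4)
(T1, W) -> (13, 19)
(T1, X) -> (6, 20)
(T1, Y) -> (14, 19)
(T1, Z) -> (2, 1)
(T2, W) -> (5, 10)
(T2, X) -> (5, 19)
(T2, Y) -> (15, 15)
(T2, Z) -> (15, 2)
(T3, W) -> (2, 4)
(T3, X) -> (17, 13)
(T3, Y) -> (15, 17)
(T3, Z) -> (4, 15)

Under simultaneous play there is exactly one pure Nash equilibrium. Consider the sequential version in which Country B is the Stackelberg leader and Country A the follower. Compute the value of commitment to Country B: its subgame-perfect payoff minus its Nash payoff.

4

Work backward from Country A's decision.
- W → Country A plays T0 (best of 14, 13, 5, 2); Country B gets 9.
- X → Country A plays T3 (best of 4, 6, 5, 17); Country B gets 13.
- Y → Country A plays T0 (best of 16, 14, 15, 15); Country B gets 6.
- Z → Country A plays T2 (best of 6, 2, 15, 4); Country B gets 2.
Maximizing over 9, 13, 6, 2, Country B chooses X. Subgame-perfect outcome: (T3, X) with payoffs (17, 13).
For the simultaneous game, intersect best replies.
Country A's best replies: W→T0; X→T3; Y→T0; Z→T2.
Country B's best replies: T0→W; T1→X; T2→X; T3→Y.
Only (T0, W) has each player best-responding; Nash payoffs (14, 9).
Country B's commitment gain: 13 − 9 = 4.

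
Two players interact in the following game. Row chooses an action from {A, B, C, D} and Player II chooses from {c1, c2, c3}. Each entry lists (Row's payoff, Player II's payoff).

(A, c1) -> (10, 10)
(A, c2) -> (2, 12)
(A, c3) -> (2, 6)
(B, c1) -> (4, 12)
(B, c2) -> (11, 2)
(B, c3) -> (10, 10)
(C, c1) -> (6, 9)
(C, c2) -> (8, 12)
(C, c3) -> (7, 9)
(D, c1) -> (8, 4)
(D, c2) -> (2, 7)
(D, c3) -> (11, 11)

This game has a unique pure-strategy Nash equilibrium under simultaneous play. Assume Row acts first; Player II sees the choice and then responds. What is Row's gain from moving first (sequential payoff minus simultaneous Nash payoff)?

Work backward from Player II's decision.
- A: BR = c2, leader payoff 2.
- B: BR = c1, leader payoff 4.
- C: BR = c2, leader payoff 8.
- D: BR = c3, leader payoff 11.
Row's induced payoffs are 2, 4, 8, 11, so Row commits to D. Subgame-perfect outcome: (D, c3) with payoffs (11, 11).
For the simultaneous game, intersect best replies.
Row's best replies: c1→A; c2→B; c3→D.
Player II's best replies: A→c2; B→c1; C→c2; D→c3.
The unique mutual best reply is (D, c3), giving (11, 11).
Row's commitment gain: 11 − 11 = 0.

0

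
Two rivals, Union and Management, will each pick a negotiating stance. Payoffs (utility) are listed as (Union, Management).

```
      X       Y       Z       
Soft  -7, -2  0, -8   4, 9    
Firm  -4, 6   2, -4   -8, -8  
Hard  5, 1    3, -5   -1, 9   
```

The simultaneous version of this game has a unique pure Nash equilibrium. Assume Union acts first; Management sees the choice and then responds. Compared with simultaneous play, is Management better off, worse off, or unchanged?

Solve by backward induction (Union leads).
- Soft: BR = Z, leader payoff 4.
- Firm: BR = X, leader payoff -4.
- Hard: BR = Z, leader payoff -1.
Union's induced payoffs are 4, -4, -1, so Union commits to Soft. Subgame-perfect outcome: (Soft, Z) with payoffs (4, 9).
For the simultaneous game, intersect best replies.
Union's best replies: X→Hard; Y→Hard; Z→Soft.
Management's best replies: Soft→Z; Firm→X; Hard→Z.
The unique mutual best reply is (Soft, Z), giving (4, 9).
Management earns 9 sequentially versus 9 at the Nash outcome: unchanged.

unchanged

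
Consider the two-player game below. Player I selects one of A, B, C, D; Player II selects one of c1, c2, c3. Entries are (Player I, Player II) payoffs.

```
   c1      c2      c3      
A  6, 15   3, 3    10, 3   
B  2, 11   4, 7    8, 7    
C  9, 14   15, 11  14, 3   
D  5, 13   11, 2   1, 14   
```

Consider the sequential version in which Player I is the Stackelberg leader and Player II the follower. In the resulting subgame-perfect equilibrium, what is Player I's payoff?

Solve by backward induction (Player I leads).
- A: Player II compares 15, 3, 3 and picks c1; Player I would get 6.
- B: Player II compares 11, 7, 7 and picks c1; Player I would get 2.
- C: Player II compares 14, 11, 3 and picks c1; Player I would get 9.
- D: Player II compares 13, 2, 14 and picks c3; Player I would get 1.
Among 6, 2, 9, 1, the best is 9 at C. Subgame-perfect outcome: (C, c1) with payoffs (9, 14).

9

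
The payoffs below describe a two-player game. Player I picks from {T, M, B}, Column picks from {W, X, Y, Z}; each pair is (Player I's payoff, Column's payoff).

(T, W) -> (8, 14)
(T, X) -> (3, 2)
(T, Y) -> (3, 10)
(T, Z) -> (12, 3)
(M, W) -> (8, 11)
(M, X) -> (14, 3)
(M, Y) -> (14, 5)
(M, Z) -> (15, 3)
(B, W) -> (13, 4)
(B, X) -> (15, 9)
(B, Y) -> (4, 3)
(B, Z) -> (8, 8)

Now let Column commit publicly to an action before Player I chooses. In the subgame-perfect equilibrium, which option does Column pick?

X

Solve by backward induction (Column leads).
- W → Player I plays B (best of 8, 8, 13); Column gets 4.
- X → Player I plays B (best of 3, 14, 15); Column gets 9.
- Y → Player I plays M (best of 3, 14, 4); Column gets 5.
- Z → Player I plays M (best of 12, 15, 8); Column gets 3.
Among 4, 9, 5, 3, the best is 9 at X. Subgame-perfect outcome: (B, X) with payoffs (15, 9).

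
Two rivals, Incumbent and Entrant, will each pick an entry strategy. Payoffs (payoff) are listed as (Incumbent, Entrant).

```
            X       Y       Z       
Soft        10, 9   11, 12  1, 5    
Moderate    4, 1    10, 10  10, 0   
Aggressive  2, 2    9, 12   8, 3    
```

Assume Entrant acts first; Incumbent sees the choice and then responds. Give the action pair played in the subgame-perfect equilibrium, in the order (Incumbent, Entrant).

(Soft, Y)

Incumbent best-responds to each possible Entrant move:
- X: BR = Soft, leader payoff 9.
- Y: BR = Soft, leader payoff 12.
- Z: BR = Moderate, leader payoff 0.
Maximizing over 9, 12, 0, Entrant chooses Y. Subgame-perfect outcome: (Soft, Y) with payoffs (11, 12).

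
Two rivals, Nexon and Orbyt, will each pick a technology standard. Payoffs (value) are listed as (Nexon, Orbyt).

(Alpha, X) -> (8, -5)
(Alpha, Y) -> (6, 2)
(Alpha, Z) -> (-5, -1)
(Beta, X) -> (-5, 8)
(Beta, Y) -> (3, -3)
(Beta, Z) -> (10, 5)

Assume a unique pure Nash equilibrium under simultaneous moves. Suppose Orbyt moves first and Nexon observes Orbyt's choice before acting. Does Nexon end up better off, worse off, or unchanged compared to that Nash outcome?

better off

Work backward from Nexon's decision.
- X → Nexon plays Alpha (best of 8, -5); Orbyt gets -5.
- Y → Nexon plays Alpha (best of 6, 3); Orbyt gets 2.
- Z → Nexon plays Beta (best of -5, 10); Orbyt gets 5.
Among -5, 2, 5, the best is 5 at Z. Subgame-perfect outcome: (Beta, Z) with payoffs (10, 5).
Under simultaneous play:
Nexon's best replies: X→Alpha; Y→Alpha; Z→Beta.
Orbyt's best replies: Alpha→Y; Beta→X.
The unique mutual best reply is (Alpha, Y), giving (6, 2).
Nexon earns 10 sequentially versus 6 at the Nash outcome: better off.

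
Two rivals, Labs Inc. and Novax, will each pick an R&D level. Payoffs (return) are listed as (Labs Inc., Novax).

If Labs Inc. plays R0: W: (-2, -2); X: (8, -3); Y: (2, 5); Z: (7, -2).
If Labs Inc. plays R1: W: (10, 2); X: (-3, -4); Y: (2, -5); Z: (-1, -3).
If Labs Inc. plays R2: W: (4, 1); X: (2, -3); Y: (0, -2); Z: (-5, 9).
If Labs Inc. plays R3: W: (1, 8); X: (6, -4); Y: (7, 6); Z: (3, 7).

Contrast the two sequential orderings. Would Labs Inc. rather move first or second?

first

If Labs Inc. leads: Novax's best replies are R0→Y, R1→W, R2→Z, R3→W; Labs Inc.'s induced payoffs 2, 10, -5, 1; outcome (R1, W), payoffs (10, 2).
If Novax leads: Labs Inc.'s best replies are W→R1, X→R0, Y→R3, Z→R0; Novax's induced payoffs 2, -3, 6, -2; outcome (R3, Y), payoffs (7, 6).
Labs Inc. gets 10 moving first and 7 moving second, so Labs Inc. prefers to move first.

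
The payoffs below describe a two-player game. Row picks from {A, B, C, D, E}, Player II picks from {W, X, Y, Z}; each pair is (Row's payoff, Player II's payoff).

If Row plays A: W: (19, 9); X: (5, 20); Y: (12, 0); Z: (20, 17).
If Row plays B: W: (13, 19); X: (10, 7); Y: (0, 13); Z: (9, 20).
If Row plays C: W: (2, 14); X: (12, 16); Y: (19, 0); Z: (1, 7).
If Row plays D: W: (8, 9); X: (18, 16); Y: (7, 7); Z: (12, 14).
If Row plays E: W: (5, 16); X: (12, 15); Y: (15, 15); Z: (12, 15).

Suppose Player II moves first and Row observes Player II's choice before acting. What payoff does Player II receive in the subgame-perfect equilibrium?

17

Backward induction with Player II moving first.
- W: BR = A, leader payoff 9.
- X: BR = D, leader payoff 16.
- Y: BR = C, leader payoff 0.
- Z: BR = A, leader payoff 17.
Maximizing over 9, 16, 0, 17, Player II chooses Z. Subgame-perfect outcome: (A, Z) with payoffs (20, 17).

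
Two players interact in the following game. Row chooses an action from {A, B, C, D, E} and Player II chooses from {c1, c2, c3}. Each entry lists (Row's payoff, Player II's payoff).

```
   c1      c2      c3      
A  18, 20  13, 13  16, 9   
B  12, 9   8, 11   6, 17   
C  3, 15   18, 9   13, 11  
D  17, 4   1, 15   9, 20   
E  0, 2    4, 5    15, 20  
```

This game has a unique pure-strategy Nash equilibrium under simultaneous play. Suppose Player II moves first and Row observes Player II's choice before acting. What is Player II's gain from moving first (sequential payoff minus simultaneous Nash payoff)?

0

Solve by backward induction (Player II leads).
- c1: Row compares 18, 12, 3, 17, 0 and picks A; Player II would get 20.
- c2: Row compares 13, 8, 18, 1, 4 and picks C; Player II would get 9.
- c3: Row compares 16, 6, 13, 9, 15 and picks A; Player II would get 9.
Among 20, 9, 9, the best is 20 at c1. Subgame-perfect outcome: (A, c1) with payoffs (18, 20).
Under simultaneous play:
Row's best replies: c1→A; c2→C; c3→A.
Player II's best replies: A→c1; B→c3; C→c1; D→c3; E→c3.
The unique mutual best reply is (A, c1), giving (18, 20).
Player II's commitment gain: 20 − 20 = 0.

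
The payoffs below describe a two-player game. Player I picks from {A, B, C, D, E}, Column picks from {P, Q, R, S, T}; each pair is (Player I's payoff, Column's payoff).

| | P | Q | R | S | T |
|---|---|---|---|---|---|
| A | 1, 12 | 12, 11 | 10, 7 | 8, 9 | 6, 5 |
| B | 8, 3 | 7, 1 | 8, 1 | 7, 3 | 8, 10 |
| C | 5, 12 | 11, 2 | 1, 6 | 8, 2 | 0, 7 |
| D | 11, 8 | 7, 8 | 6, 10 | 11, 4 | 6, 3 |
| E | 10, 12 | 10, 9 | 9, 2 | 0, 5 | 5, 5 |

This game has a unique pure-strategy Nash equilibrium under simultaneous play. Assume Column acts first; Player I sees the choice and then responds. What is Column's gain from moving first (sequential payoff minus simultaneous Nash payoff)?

1

Backward induction with Column moving first.
- P → Player I plays D (best of 1, 8, 5, 11, 10); Column gets 8.
- Q → Player I plays A (best of 12, 7, 11, 7, 10); Column gets 11.
- R → Player I plays A (best of 10, 8, 1, 6, 9); Column gets 7.
- S → Player I plays D (best of 8, 7, 8, 11, 0); Column gets 4.
- T → Player I plays B (best of 6, 8, 0, 6, 5); Column gets 10.
Maximizing over 8, 11, 7, 4, 10, Column chooses Q. Subgame-perfect outcome: (A, Q) with payoffs (12, 11).
For the simultaneous game, intersect best replies.
Player I's best replies: P→D; Q→A; R→A; S→D; T→B.
Column's best replies: A→P; B→T; C→P; D→R; E→P.
Only (B, T) has each player best-responding; Nash payoffs (8, 10).
Column's commitment gain: 11 − 10 = 1.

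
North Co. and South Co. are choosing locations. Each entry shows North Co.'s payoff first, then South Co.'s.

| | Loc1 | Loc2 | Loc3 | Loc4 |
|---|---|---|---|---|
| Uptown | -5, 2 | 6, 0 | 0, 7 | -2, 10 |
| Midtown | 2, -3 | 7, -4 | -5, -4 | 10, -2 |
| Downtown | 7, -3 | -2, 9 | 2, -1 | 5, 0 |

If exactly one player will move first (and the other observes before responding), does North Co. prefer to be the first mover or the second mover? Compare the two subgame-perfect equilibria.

If North Co. leads: South Co.'s best replies are Uptown→Loc4, Midtown→Loc4, Downtown→Loc2; North Co.'s induced payoffs -2, 10, -2; outcome (Midtown, Loc4), payoffs (10, -2).
If South Co. leads: North Co.'s best replies are Loc1→Downtown, Loc2→Midtown, Loc3→Downtown, Loc4→Midtown; South Co.'s induced payoffs -3, -4, -1, -2; outcome (Downtown, Loc3), payoffs (2, -1).
North Co. gets 10 moving first and 2 moving second, so North Co. prefers to move first.

first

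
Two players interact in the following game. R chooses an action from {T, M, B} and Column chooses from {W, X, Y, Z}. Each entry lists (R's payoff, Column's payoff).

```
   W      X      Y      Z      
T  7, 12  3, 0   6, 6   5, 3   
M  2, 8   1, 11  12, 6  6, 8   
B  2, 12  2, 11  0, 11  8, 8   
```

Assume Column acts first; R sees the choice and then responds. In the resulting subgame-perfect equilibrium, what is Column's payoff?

Work backward from R's decision.
- W: R compares 7, 2, 2 and picks T; Column would get 12.
- X: R compares 3, 1, 2 and picks T; Column would get 0.
- Y: R compares 6, 12, 0 and picks M; Column would get 6.
- Z: R compares 5, 6, 8 and picks B; Column would get 8.
Among 12, 0, 6, 8, the best is 12 at W. Subgame-perfect outcome: (T, W) with payoffs (7, 12).

12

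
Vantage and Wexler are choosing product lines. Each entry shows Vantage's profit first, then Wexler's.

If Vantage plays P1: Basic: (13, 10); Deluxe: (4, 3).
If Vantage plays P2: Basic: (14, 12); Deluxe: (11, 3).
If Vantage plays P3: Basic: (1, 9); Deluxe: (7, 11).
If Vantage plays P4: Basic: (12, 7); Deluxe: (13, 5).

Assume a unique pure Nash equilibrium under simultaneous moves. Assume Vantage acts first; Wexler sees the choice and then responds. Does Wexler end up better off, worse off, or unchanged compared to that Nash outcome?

Wexler best-responds to each possible Vantage move:
- P1 → Wexler plays Basic (best of 10, 3); Vantage gets 13.
- P2 → Wexler plays Basic (best of 12, 3); Vantage gets 14.
- P3 → Wexler plays Deluxe (best of 9, 11); Vantage gets 7.
- P4 → Wexler plays Basic (best of 7, 5); Vantage gets 12.
Maximizing over 13, 14, 7, 12, Vantage chooses P2. Subgame-perfect outcome: (P2, Basic) with payoffs (14, 12).
Under simultaneous play:
Vantage's best replies: Basic→P2; Deluxe→P4.
Wexler's best replies: P1→Basic; P2→Basic; P3→Deluxe; P4→Basic.
The unique mutual best reply is (P2, Basic), giving (14, 12).
Wexler earns 12 sequentially versus 12 at the Nash outcome: unchanged.

unchanged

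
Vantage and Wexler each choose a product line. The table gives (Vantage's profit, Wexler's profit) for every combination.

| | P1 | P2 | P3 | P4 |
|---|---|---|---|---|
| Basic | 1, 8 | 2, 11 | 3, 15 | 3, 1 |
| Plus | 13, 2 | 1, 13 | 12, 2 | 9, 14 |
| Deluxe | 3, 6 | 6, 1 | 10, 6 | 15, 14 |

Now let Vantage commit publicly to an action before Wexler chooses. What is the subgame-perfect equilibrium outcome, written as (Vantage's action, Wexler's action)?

Wexler best-responds to each possible Vantage move:
- Basic → Wexler plays P3 (best of 8, 11, 15, 1); Vantage gets 3.
- Plus → Wexler plays P4 (best of 2, 13, 2, 14); Vantage gets 9.
- Deluxe → Wexler plays P4 (best of 6, 1, 6, 14); Vantage gets 15.
Vantage's induced payoffs are 3, 9, 15, so Vantage commits to Deluxe. Subgame-perfect outcome: (Deluxe, P4) with payoffs (15, 14).

(Deluxe, P4)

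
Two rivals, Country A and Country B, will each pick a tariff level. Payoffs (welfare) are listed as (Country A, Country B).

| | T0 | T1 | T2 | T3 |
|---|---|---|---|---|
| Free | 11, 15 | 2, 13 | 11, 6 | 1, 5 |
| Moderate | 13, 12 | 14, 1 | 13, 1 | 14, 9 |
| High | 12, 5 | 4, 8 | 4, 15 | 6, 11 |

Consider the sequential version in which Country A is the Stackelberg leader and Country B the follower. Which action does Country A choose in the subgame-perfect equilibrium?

Solve by backward induction (Country A leads).
- Free: Country B compares 15, 13, 6, 5 and picks T0; Country A would get 11.
- Moderate: Country B compares 12, 1, 1, 9 and picks T0; Country A would get 13.
- High: Country B compares 5, 8, 15, 11 and picks T2; Country A would get 4.
Among 11, 13, 4, the best is 13 at Moderate. Subgame-perfect outcome: (Moderate, T0) with payoffs (13, 12).

Moderate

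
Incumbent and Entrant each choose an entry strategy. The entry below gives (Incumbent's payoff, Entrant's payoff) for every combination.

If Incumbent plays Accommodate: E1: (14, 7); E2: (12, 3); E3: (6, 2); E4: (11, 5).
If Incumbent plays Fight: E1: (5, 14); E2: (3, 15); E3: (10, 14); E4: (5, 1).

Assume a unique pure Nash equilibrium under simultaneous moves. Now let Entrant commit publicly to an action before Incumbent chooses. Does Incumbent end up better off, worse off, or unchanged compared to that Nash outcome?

Incumbent best-responds to each possible Entrant move:
- E1 → Incumbent plays Accommodate (best of 14, 5); Entrant gets 7.
- E2 → Incumbent plays Accommodate (best of 12, 3); Entrant gets 3.
- E3 → Incumbent plays Fight (best of 6, 10); Entrant gets 14.
- E4 → Incumbent plays Accommodate (best of 11, 5); Entrant gets 5.
Maximizing over 7, 3, 14, 5, Entrant chooses E3. Subgame-perfect outcome: (Fight, E3) with payoffs (10, 14).
For the simultaneous game, intersect best replies.
Incumbent's best replies: E1→Accommodate; E2→Accommodate; E3→Fight; E4→Accommodate.
Entrant's best replies: Accommodate→E1; Fight→E2.
The unique mutual best reply is (Accommodate, E1), giving (14, 7).
Incumbent earns 10 sequentially versus 14 at the Nash outcome: worse off.

worse off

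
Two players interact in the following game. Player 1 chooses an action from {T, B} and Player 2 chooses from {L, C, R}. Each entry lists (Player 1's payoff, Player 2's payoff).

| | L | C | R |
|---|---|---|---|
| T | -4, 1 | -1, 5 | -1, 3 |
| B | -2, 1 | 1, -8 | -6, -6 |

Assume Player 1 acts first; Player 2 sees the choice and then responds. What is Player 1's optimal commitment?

T

Player 2 best-responds to each possible Player 1 move:
- T: Player 2 compares 1, 5, 3 and picks C; Player 1 would get -1.
- B: Player 2 compares 1, -8, -6 and picks L; Player 1 would get -2.
Maximizing over -1, -2, Player 1 chooses T. Subgame-perfect outcome: (T, C) with payoffs (-1, 5).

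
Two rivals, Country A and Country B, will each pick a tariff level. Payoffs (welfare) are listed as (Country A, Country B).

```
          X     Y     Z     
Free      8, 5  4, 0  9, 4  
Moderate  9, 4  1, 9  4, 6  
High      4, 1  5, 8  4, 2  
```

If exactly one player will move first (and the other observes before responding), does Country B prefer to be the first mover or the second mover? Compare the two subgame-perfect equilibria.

first

If Country A leads: Country B's best replies are Free→X, Moderate→Y, High→Y; Country A's induced payoffs 8, 1, 5; outcome (Free, X), payoffs (8, 5).
If Country B leads: Country A's best replies are X→Moderate, Y→High, Z→Free; Country B's induced payoffs 4, 8, 4; outcome (High, Y), payoffs (5, 8).
Country B gets 8 moving first and 5 moving second, so Country B prefers to move first.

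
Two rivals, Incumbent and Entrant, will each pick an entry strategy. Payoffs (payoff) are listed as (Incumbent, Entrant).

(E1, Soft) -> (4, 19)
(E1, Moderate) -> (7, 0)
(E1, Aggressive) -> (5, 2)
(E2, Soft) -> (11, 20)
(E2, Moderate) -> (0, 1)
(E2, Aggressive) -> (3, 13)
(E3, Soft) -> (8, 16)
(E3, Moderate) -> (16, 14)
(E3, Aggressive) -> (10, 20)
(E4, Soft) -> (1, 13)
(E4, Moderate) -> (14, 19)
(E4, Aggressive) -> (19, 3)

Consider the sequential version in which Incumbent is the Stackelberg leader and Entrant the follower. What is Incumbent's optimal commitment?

Solve by backward induction (Incumbent leads).
- E1: Entrant compares 19, 0, 2 and picks Soft; Incumbent would get 4.
- E2: Entrant compares 20, 1, 13 and picks Soft; Incumbent would get 11.
- E3: Entrant compares 16, 14, 20 and picks Aggressive; Incumbent would get 10.
- E4: Entrant compares 13, 19, 3 and picks Moderate; Incumbent would get 14.
Among 4, 11, 10, 14, the best is 14 at E4. Subgame-perfect outcome: (E4, Moderate) with payoffs (14, 19).

E4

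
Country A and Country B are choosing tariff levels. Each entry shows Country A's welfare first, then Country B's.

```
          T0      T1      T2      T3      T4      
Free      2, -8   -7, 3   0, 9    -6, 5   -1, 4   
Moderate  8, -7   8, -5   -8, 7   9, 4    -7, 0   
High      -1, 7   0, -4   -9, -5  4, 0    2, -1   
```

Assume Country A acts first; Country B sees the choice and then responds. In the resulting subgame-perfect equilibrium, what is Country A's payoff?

0

Work backward from Country B's decision.
- Free: BR = T2, leader payoff 0.
- Moderate: BR = T2, leader payoff -8.
- High: BR = T0, leader payoff -1.
Among 0, -8, -1, the best is 0 at Free. Subgame-perfect outcome: (Free, T2) with payoffs (0, 9).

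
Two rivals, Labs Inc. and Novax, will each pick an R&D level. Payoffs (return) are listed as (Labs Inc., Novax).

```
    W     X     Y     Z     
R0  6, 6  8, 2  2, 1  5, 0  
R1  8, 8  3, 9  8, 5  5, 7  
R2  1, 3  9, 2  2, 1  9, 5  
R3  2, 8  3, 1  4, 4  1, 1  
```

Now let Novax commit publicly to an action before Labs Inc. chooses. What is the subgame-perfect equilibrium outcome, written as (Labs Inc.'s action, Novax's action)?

Solve by backward induction (Novax leads).
- W: Labs Inc. compares 6, 8, 1, 2 and picks R1; Novax would get 8.
- X: Labs Inc. compares 8, 3, 9, 3 and picks R2; Novax would get 2.
- Y: Labs Inc. compares 2, 8, 2, 4 and picks R1; Novax would get 5.
- Z: Labs Inc. compares 5, 5, 9, 1 and picks R2; Novax would get 5.
Among 8, 2, 5, 5, the best is 8 at W. Subgame-perfect outcome: (R1, W) with payoffs (8, 8).

(R1, W)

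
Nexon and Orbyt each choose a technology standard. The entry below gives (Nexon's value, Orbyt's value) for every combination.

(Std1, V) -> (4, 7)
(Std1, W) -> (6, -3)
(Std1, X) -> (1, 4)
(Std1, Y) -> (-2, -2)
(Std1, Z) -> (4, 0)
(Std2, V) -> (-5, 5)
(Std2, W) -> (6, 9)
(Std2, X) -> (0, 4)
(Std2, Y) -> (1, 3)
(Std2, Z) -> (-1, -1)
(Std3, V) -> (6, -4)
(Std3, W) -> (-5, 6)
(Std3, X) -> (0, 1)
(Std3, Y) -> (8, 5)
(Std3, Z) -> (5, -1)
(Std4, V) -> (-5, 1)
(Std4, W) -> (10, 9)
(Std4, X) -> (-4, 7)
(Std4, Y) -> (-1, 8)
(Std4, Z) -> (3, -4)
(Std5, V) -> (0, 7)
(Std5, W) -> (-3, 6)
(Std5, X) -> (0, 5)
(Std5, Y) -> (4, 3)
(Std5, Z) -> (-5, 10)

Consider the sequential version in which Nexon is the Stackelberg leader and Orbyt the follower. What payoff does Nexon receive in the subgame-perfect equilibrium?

10

Orbyt best-responds to each possible Nexon move:
- Std1: Orbyt compares 7, -3, 4, -2, 0 and picks V; Nexon would get 4.
- Std2: Orbyt compares 5, 9, 4, 3, -1 and picks W; Nexon would get 6.
- Std3: Orbyt compares -4, 6, 1, 5, -1 and picks W; Nexon would get -5.
- Std4: Orbyt compares 1, 9, 7, 8, -4 and picks W; Nexon would get 10.
- Std5: Orbyt compares 7, 6, 5, 3, 10 and picks Z; Nexon would get -5.
Nexon's induced payoffs are 4, 6, -5, 10, -5, so Nexon commits to Std4. Subgame-perfect outcome: (Std4, W) with payoffs (10, 9).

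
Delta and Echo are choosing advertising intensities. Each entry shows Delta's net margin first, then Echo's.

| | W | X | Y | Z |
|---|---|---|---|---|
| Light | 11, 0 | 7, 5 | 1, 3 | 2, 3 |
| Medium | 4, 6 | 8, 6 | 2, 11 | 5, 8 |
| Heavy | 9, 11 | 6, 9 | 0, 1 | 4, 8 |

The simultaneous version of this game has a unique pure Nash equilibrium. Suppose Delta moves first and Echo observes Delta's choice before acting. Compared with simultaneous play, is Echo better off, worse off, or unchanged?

unchanged

Work backward from Echo's decision.
- Light → Echo plays X (best of 0, 5, 3, 3); Delta gets 7.
- Medium → Echo plays Y (best of 6, 6, 11, 8); Delta gets 2.
- Heavy → Echo plays W (best of 11, 9, 1, 8); Delta gets 9.
Maximizing over 7, 2, 9, Delta chooses Heavy. Subgame-perfect outcome: (Heavy, W) with payoffs (9, 11).
For the simultaneous game, intersect best replies.
Delta's best replies: W→Light; X→Medium; Y→Medium; Z→Medium.
Echo's best replies: Light→X; Medium→Y; Heavy→W.
The unique mutual best reply is (Medium, Y), giving (2, 11).
Echo earns 11 sequentially versus 11 at the Nash outcome: unchanged.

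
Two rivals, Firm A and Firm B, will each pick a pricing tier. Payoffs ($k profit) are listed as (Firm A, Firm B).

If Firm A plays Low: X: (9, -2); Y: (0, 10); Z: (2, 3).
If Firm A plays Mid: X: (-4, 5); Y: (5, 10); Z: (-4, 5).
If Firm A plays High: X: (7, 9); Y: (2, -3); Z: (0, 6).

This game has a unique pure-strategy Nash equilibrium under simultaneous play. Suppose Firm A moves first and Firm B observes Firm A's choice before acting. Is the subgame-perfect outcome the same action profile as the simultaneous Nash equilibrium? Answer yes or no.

Firm B best-responds to each possible Firm A move:
- Low: BR = Y, leader payoff 0.
- Mid: BR = Y, leader payoff 5.
- High: BR = X, leader payoff 7.
Maximizing over 0, 5, 7, Firm A chooses High. Subgame-perfect outcome: (High, X) with payoffs (7, 9).
Now find the simultaneous Nash equilibrium.
Firm A's best replies: X→Low; Y→Mid; Z→Low.
Firm B's best replies: Low→Y; Mid→Y; High→X.
Only (Mid, Y) has each player best-responding; Nash payoffs (5, 10).
Sequential outcome (High, X) differs from the Nash profile (Mid, Y).

no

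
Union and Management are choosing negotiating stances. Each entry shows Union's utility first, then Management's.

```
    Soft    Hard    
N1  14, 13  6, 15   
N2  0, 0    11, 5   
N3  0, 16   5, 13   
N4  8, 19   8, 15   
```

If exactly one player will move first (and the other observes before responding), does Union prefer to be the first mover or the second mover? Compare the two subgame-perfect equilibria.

If Union leads: Management's best replies are N1→Hard, N2→Hard, N3→Soft, N4→Soft; Union's induced payoffs 6, 11, 0, 8; outcome (N2, Hard), payoffs (11, 5).
If Management leads: Union's best replies are Soft→N1, Hard→N2; Management's induced payoffs 13, 5; outcome (N1, Soft), payoffs (14, 13).
Union gets 11 moving first and 14 moving second, so Union prefers to move second.

second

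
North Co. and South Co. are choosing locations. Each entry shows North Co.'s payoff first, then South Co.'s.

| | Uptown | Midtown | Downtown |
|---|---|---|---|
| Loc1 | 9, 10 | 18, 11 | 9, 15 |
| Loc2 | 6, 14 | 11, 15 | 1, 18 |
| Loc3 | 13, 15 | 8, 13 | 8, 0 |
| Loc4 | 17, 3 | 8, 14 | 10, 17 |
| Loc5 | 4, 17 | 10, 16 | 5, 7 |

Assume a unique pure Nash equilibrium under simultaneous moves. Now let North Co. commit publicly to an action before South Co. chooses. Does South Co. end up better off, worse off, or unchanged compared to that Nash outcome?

Backward induction with North Co. moving first.
- Loc1: South Co. compares 10, 11, 15 and picks Downtown; North Co. would get 9.
- Loc2: South Co. compares 14, 15, 18 and picks Downtown; North Co. would get 1.
- Loc3: South Co. compares 15, 13, 0 and picks Uptown; North Co. would get 13.
- Loc4: South Co. compares 3, 14, 17 and picks Downtown; North Co. would get 10.
- Loc5: South Co. compares 17, 16, 7 and picks Uptown; North Co. would get 4.
Among 9, 1, 13, 10, 4, the best is 13 at Loc3. Subgame-perfect outcome: (Loc3, Uptown) with payoffs (13, 15).
Now find the simultaneous Nash equilibrium.
North Co.'s best replies: Uptown→Loc4; Midtown→Loc1; Downtown→Loc4.
South Co.'s best replies: Loc1→Downtown; Loc2→Downtown; Loc3→Uptown; Loc4→Downtown; Loc5→Uptown.
The unique mutual best reply is (Loc4, Downtown), giving (10, 17).
South Co. earns 15 sequentially versus 17 at the Nash outcome: worse off.

worse off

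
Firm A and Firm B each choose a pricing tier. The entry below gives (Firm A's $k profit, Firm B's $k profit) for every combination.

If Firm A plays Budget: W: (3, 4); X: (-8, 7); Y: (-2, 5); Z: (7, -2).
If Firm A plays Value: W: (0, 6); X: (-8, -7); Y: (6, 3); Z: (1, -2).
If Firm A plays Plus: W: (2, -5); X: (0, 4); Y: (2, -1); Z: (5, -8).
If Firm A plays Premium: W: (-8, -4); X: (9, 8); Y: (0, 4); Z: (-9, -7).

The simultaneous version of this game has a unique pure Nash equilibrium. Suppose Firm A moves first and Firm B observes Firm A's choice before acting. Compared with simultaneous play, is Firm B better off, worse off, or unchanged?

Solve by backward induction (Firm A leads).
- Budget → Firm B plays X (best of 4, 7, 5, -2); Firm A gets -8.
- Value → Firm B plays W (best of 6, -7, 3, -2); Firm A gets 0.
- Plus → Firm B plays X (best of -5, 4, -1, -8); Firm A gets 0.
- Premium → Firm B plays X (best of -4, 8, 4, -7); Firm A gets 9.
Among -8, 0, 0, 9, the best is 9 at Premium. Subgame-perfect outcome: (Premium, X) with payoffs (9, 8).
Under simultaneous play:
Firm A's best replies: W→Budget; X→Premium; Y→Value; Z→Budget.
Firm B's best replies: Budget→X; Value→W; Plus→X; Premium→X.
The unique mutual best reply is (Premium, X), giving (9, 8).
Firm B earns 8 sequentially versus 8 at the Nash outcome: unchanged.

unchanged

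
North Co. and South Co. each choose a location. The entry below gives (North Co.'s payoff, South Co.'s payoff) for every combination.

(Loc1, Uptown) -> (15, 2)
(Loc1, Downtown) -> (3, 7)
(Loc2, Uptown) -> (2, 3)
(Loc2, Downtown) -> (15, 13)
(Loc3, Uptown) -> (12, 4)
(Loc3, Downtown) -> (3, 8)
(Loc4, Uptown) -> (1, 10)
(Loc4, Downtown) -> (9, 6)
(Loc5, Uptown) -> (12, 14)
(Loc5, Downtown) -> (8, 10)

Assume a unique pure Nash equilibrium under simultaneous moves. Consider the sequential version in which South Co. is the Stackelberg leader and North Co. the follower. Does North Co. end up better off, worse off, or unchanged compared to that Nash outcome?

Solve by backward induction (South Co. leads).
- Uptown → North Co. plays Loc1 (best of 15, 2, 12, 1, 12); South Co. gets 2.
- Downtown → North Co. plays Loc2 (best of 3, 15, 3, 9, 8); South Co. gets 13.
South Co.'s induced payoffs are 2, 13, so South Co. commits to Downtown. Subgame-perfect outcome: (Loc2, Downtown) with payoffs (15, 13).
Under simultaneous play:
North Co.'s best replies: Uptown→Loc1; Downtown→Loc2.
South Co.'s best replies: Loc1→Downtown; Loc2→Downtown; Loc3→Downtown; Loc4→Uptown; Loc5→Uptown.
Only (Loc2, Downtown) has each player best-responding; Nash payoffs (15, 13).
North Co. earns 15 sequentially versus 15 at the Nash outcome: unchanged.

unchanged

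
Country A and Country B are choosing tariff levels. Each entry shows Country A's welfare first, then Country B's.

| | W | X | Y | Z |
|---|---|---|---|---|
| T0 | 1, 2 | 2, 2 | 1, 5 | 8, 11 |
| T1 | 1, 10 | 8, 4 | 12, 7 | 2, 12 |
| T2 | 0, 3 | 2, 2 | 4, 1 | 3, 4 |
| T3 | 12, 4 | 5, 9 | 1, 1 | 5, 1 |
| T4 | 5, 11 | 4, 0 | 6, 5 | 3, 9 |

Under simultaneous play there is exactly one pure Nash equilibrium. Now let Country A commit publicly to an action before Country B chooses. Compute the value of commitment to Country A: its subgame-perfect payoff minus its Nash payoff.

Country B best-responds to each possible Country A move:
- T0: Country B compares 2, 2, 5, 11 and picks Z; Country A would get 8.
- T1: Country B compares 10, 4, 7, 12 and picks Z; Country A would get 2.
- T2: Country B compares 3, 2, 1, 4 and picks Z; Country A would get 3.
- T3: Country B compares 4, 9, 1, 1 and picks X; Country A would get 5.
- T4: Country B compares 11, 0, 5, 9 and picks W; Country A would get 5.
Among 8, 2, 3, 5, 5, the best is 8 at T0. Subgame-perfect outcome: (T0, Z) with payoffs (8, 11).
For the simultaneous game, intersect best replies.
Country A's best replies: W→T3; X→T1; Y→T1; Z→T0.
Country B's best replies: T0→Z; T1→Z; T2→Z; T3→X; T4→W.
Only (T0, Z) has each player best-responding; Nash payoffs (8, 11).
Country A's commitment gain: 8 − 8 = 0.

0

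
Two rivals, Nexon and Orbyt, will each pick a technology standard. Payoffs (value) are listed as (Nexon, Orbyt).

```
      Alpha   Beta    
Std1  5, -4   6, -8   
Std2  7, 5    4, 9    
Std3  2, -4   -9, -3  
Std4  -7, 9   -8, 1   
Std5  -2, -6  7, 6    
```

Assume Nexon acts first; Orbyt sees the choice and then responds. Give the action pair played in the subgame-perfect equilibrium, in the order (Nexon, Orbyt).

(Std5, Beta)

Orbyt best-responds to each possible Nexon move:
- Std1: BR = Alpha, leader payoff 5.
- Std2: BR = Beta, leader payoff 4.
- Std3: BR = Beta, leader payoff -9.
- Std4: BR = Alpha, leader payoff -7.
- Std5: BR = Beta, leader payoff 7.
Among 5, 4, -9, -7, 7, the best is 7 at Std5. Subgame-perfect outcome: (Std5, Beta) with payoffs (7, 6).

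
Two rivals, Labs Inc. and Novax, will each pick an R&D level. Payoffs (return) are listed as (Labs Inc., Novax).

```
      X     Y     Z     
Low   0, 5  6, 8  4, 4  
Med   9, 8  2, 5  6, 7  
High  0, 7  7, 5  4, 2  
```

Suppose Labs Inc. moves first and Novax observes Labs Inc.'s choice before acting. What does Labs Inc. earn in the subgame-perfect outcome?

9

Work backward from Novax's decision.
- Low: Novax compares 5, 8, 4 and picks Y; Labs Inc. would get 6.
- Med: Novax compares 8, 5, 7 and picks X; Labs Inc. would get 9.
- High: Novax compares 7, 5, 2 and picks X; Labs Inc. would get 0.
Labs Inc.'s induced payoffs are 6, 9, 0, so Labs Inc. commits to Med. Subgame-perfect outcome: (Med, X) with payoffs (9, 8).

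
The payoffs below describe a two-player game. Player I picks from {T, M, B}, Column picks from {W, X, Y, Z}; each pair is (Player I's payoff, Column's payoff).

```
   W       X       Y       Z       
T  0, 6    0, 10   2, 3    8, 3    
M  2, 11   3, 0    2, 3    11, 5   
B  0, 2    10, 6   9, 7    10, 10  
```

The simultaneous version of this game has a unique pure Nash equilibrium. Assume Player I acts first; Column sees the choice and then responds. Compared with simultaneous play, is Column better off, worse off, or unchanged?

worse off

Work backward from Column's decision.
- T: BR = X, leader payoff 0.
- M: BR = W, leader payoff 2.
- B: BR = Z, leader payoff 10.
Maximizing over 0, 2, 10, Player I chooses B. Subgame-perfect outcome: (B, Z) with payoffs (10, 10).
For the simultaneous game, intersect best replies.
Player I's best replies: W→M; X→B; Y→B; Z→M.
Column's best replies: T→X; M→W; B→Z.
Only (M, W) has each player best-responding; Nash payoffs (2, 11).
Column earns 10 sequentially versus 11 at the Nash outcome: worse off.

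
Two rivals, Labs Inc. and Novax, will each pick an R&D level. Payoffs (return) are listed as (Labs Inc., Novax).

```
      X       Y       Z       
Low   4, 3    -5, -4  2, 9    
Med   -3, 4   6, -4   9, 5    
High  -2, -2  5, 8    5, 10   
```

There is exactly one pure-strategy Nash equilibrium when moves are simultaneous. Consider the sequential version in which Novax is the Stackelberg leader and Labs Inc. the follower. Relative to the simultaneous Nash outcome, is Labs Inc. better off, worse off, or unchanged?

unchanged

Work backward from Labs Inc.'s decision.
- X → Labs Inc. plays Low (best of 4, -3, -2); Novax gets 3.
- Y → Labs Inc. plays Med (best of -5, 6, 5); Novax gets -4.
- Z → Labs Inc. plays Med (best of 2, 9, 5); Novax gets 5.
Among 3, -4, 5, the best is 5 at Z. Subgame-perfect outcome: (Med, Z) with payoffs (9, 5).
Now find the simultaneous Nash equilibrium.
Labs Inc.'s best replies: X→Low; Y→Med; Z→Med.
Novax's best replies: Low→Z; Med→Z; High→Z.
Only (Med, Z) has each player best-responding; Nash payoffs (9, 5).
Labs Inc. earns 9 sequentially versus 9 at the Nash outcome: unchanged.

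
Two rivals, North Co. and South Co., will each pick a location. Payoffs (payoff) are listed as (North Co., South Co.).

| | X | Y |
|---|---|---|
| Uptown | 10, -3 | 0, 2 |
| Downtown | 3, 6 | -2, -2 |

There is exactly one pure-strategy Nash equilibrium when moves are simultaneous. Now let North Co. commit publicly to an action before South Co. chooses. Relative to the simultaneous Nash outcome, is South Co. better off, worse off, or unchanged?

better off

Solve by backward induction (North Co. leads).
- Uptown → South Co. plays Y (best of -3, 2); North Co. gets 0.
- Downtown → South Co. plays X (best of 6, -2); North Co. gets 3.
North Co.'s induced payoffs are 0, 3, so North Co. commits to Downtown. Subgame-perfect outcome: (Downtown, X) with payoffs (3, 6).
For the simultaneous game, intersect best replies.
North Co.'s best replies: X→Uptown; Y→Uptown.
South Co.'s best replies: Uptown→Y; Downtown→X.
Only (Uptown, Y) has each player best-responding; Nash payoffs (0, 2).
South Co. earns 6 sequentially versus 2 at the Nash outcome: better off.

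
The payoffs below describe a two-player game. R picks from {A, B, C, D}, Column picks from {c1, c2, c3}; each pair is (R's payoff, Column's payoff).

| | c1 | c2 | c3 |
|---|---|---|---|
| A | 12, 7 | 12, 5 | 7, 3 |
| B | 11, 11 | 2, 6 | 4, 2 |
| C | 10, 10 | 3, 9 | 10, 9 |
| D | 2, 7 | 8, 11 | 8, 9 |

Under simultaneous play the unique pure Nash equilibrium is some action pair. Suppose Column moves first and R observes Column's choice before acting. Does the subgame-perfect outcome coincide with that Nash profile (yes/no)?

Work backward from R's decision.
- c1: R compares 12, 11, 10, 2 and picks A; Column would get 7.
- c2: R compares 12, 2, 3, 8 and picks A; Column would get 5.
- c3: R compares 7, 4, 10, 8 and picks C; Column would get 9.
Among 7, 5, 9, the best is 9 at c3. Subgame-perfect outcome: (C, c3) with payoffs (10, 9).
For the simultaneous game, intersect best replies.
R's best replies: c1→A; c2→A; c3→C.
Column's best replies: A→c1; B→c1; C→c1; D→c2.
Only (A, c1) has each player best-responding; Nash payoffs (12, 7).
Sequential outcome (C, c3) differs from the Nash profile (A, c1).

no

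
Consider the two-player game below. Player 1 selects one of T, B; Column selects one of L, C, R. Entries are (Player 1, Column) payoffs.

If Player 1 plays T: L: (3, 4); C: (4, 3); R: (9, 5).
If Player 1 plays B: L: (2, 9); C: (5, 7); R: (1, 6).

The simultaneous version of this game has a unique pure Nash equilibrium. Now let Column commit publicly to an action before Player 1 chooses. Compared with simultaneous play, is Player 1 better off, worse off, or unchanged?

Backward induction with Column moving first.
- L: Player 1 compares 3, 2 and picks T; Column would get 4.
- C: Player 1 compares 4, 5 and picks B; Column would get 7.
- R: Player 1 compares 9, 1 and picks T; Column would get 5.
Among 4, 7, 5, the best is 7 at C. Subgame-perfect outcome: (B, C) with payoffs (5, 7).
For the simultaneous game, intersect best replies.
Player 1's best replies: L→T; C→B; R→T.
Column's best replies: T→R; B→L.
The unique mutual best reply is (T, R), giving (9, 5).
Player 1 earns 5 sequentially versus 9 at the Nash outcome: worse off.

worse off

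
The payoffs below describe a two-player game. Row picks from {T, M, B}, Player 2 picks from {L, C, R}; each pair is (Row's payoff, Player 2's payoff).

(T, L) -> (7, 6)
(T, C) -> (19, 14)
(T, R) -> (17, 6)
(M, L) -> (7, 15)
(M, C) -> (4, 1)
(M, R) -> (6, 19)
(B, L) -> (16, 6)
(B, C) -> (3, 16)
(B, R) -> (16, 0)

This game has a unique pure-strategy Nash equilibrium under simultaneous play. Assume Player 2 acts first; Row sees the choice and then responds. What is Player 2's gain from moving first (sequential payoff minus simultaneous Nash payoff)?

Solve by backward induction (Player 2 leads).
- L → Row plays B (best of 7, 7, 16); Player 2 gets 6.
- C → Row plays T (best of 19, 4, 3); Player 2 gets 14.
- R → Row plays T (best of 17, 6, 16); Player 2 gets 6.
Maximizing over 6, 14, 6, Player 2 chooses C. Subgame-perfect outcome: (T, C) with payoffs (19, 14).
Now find the simultaneous Nash equilibrium.
Row's best replies: L→B; C→T; R→T.
Player 2's best replies: T→C; M→R; B→C.
The unique mutual best reply is (T, C), giving (19, 14).
Player 2's commitment gain: 14 − 14 = 0.

0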